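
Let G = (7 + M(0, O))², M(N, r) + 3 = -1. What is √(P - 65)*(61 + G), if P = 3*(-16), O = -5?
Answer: 70*I*√113 ≈ 744.11*I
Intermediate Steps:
M(N, r) = -4 (M(N, r) = -3 - 1 = -4)
P = -48
G = 9 (G = (7 - 4)² = 3² = 9)
√(P - 65)*(61 + G) = √(-48 - 65)*(61 + 9) = √(-113)*70 = (I*√113)*70 = 70*I*√113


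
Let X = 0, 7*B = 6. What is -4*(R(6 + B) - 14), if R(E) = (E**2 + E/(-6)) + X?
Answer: -6248/49 ≈ -127.51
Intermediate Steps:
B = 6/7 (B = (1/7)*6 = 6/7 ≈ 0.85714)
R(E) = E**2 - E/6 (R(E) = (E**2 + E/(-6)) + 0 = (E**2 - E/6) + 0 = E**2 - E/6)
-4*(R(6 + B) - 14) = -4*((6 + 6/7)*(-1/6 + (6 + 6/7)) - 14) = -4*(48*(-1/6 + 48/7)/7 - 14) = -4*((48/7)*(281/42) - 14) = -4*(2248/49 - 14) = -4*1562/49 = -6248/49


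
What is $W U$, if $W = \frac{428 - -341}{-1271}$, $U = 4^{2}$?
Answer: $- \frac{12304}{1271} \approx -9.6806$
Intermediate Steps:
$U = 16$
$W = - \frac{769}{1271}$ ($W = \left(428 + 341\right) \left(- \frac{1}{1271}\right) = 769 \left(- \frac{1}{1271}\right) = - \frac{769}{1271} \approx -0.60504$)
$W U = \left(- \frac{769}{1271}\right) 16 = - \frac{12304}{1271}$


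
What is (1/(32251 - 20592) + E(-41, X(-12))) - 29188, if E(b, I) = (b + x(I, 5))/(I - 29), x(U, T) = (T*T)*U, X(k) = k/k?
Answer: -2382073601/81613 ≈ -29187.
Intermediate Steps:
X(k) = 1
x(U, T) = U*T² (x(U, T) = T²*U = U*T²)
E(b, I) = (b + 25*I)/(-29 + I) (E(b, I) = (b + I*5²)/(I - 29) = (b + I*25)/(-29 + I) = (b + 25*I)/(-29 + I))
(1/(32251 - 20592) + E(-41, X(-12))) - 29188 = (1/(32251 - 20592) + (-41 + 25*1)/(-29 + 1)) - 29188 = (1/11659 + (-41 + 25)/(-28)) - 29188 = (1/11659 - 1/28*(-16)) - 29188 = (1/11659 + 4/7) - 29188 = 46643/81613 - 29188 = -2382073601/81613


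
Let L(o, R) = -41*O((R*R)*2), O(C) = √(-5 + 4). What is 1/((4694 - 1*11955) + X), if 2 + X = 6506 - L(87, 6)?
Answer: -757/574730 - 41*I/574730 ≈ -0.0013171 - 7.1338e-5*I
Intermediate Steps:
O(C) = I (O(C) = √(-1) = I)
L(o, R) = -41*I
X = 6504 + 41*I (X = -2 + (6506 - (-41)*I) = -2 + (6506 + 41*I) = 6504 + 41*I ≈ 6504.0 + 41.0*I)
1/((4694 - 1*11955) + X) = 1/((4694 - 1*11955) + (6504 + 41*I)) = 1/((4694 - 11955) + (6504 + 41*I)) = 1/(-7261 + (6504 + 41*I)) = 1/(-757 + 41*I) = (-757 - 41*I)/574730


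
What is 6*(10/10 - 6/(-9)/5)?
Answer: 34/5 ≈ 6.8000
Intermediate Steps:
6*(10/10 - 6/(-9)/5) = 6*(10*(⅒) - 6*(-⅑)*(⅕)) = 6*(1 + (⅔)*(⅕)) = 6*(1 + 2/15) = 6*(17/15) = 34/5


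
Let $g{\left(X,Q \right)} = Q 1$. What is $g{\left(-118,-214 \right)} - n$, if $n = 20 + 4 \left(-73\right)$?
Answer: $58$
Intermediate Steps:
$g{\left(X,Q \right)} = Q$
$n = -272$ ($n = 20 - 292 = -272$)
$g{\left(-118,-214 \right)} - n = -214 - -272 = -214 + 272 = 58$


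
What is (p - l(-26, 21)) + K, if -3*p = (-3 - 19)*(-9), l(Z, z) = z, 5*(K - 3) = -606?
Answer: -1026/5 ≈ -205.20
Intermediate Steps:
K = -591/5 (K = 3 + (⅕)*(-606) = 3 - 606/5 = -591/5 ≈ -118.20)
p = -66 (p = -(-3 - 19)*(-9)/3 = -(-22)*(-9)/3 = -⅓*198 = -66)
(p - l(-26, 21)) + K = (-66 - 1*21) - 591/5 = (-66 - 21) - 591/5 = -87 - 591/5 = -1026/5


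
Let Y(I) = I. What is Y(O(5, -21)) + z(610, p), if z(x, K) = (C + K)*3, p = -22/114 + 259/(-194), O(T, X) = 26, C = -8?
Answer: -9525/3686 ≈ -2.5841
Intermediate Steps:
p = -16897/11058 (p = -22*1/114 + 259*(-1/194) = -11/57 - 259/194 = -16897/11058 ≈ -1.5280)
z(x, K) = -24 + 3*K (z(x, K) = (-8 + K)*3 = -24 + 3*K)
Y(O(5, -21)) + z(610, p) = 26 + (-24 + 3*(-16897/11058)) = 26 + (-24 - 16897/3686) = 26 - 105361/3686 = -9525/3686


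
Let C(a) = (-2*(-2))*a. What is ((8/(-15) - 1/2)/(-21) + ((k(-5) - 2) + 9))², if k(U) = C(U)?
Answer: 66569281/396900 ≈ 167.72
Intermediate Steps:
C(a) = 4*a
k(U) = 4*U
((8/(-15) - 1/2)/(-21) + ((k(-5) - 2) + 9))² = ((8/(-15) - 1/2)/(-21) + ((4*(-5) - 2) + 9))² = ((8*(-1/15) - 1*½)*(-1/21) + ((-20 - 2) + 9))² = ((-8/15 - ½)*(-1/21) + (-22 + 9))² = (-31/30*(-1/21) - 13)² = (31/630 - 13)² = (-8159/630)² = 66569281/396900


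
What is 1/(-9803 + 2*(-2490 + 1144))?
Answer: -1/12495 ≈ -8.0032e-5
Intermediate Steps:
1/(-9803 + 2*(-2490 + 1144)) = 1/(-9803 + 2*(-1346)) = 1/(-9803 - 2692) = 1/(-12495) = -1/12495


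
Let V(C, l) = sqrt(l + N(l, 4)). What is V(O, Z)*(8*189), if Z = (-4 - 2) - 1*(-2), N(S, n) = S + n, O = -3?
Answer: 3024*I ≈ 3024.0*I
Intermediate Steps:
Z = -4 (Z = -6 + 2 = -4)
V(C, l) = sqrt(4 + 2*l) (V(C, l) = sqrt(l + (l + 4)) = sqrt(l + (4 + l)) = sqrt(4 + 2*l))
V(O, Z)*(8*189) = sqrt(4 + 2*(-4))*(8*189) = sqrt(4 - 8)*1512 = sqrt(-4)*1512 = (2*I)*1512 = 3024*I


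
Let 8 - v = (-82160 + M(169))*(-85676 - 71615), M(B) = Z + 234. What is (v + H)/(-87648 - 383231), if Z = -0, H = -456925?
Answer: 12886679383/470879 ≈ 27367.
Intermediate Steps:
Z = 0 (Z = -37*0 = 0)
M(B) = 234 (M(B) = 0 + 234 = 234)
v = -12886222458 (v = 8 - (-82160 + 234)*(-85676 - 71615) = 8 - (-81926)*(-157291) = 8 - 1*12886222466 = 8 - 12886222466 = -12886222458)
(v + H)/(-87648 - 383231) = (-12886222458 - 456925)/(-87648 - 383231) = -12886679383/(-470879) = -12886679383*(-1/470879) = 12886679383/470879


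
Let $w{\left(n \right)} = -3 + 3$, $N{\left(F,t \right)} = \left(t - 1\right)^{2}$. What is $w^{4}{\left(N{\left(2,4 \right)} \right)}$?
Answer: $0$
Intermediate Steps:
$N{\left(F,t \right)} = \left(-1 + t\right)^{2}$
$w{\left(n \right)} = 0$
$w^{4}{\left(N{\left(2,4 \right)} \right)} = 0^{4} = 0$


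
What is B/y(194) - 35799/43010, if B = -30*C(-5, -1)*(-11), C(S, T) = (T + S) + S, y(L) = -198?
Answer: 2258153/129030 ≈ 17.501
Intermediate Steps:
C(S, T) = T + 2*S (C(S, T) = (S + T) + S = T + 2*S)
B = -3630 (B = -30*(-1 + 2*(-5))*(-11) = -30*(-1 - 10)*(-11) = -30*(-11)*(-11) = 330*(-11) = -3630)
B/y(194) - 35799/43010 = -3630/(-198) - 35799/43010 = -3630*(-1/198) - 35799*1/43010 = 55/3 - 35799/43010 = 2258153/129030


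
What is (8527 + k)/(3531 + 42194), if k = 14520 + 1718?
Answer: 4953/9145 ≈ 0.54161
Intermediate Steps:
k = 16238
(8527 + k)/(3531 + 42194) = (8527 + 16238)/(3531 + 42194) = 24765/45725 = 24765*(1/45725) = 4953/9145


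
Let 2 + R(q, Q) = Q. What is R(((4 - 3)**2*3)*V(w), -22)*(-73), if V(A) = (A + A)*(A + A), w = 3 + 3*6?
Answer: 1752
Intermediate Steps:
w = 21 (w = 3 + 18 = 21)
V(A) = 4*A**2 (V(A) = (2*A)*(2*A) = 4*A**2)
R(q, Q) = -2 + Q
R(((4 - 3)**2*3)*V(w), -22)*(-73) = (-2 - 22)*(-73) = -24*(-73) = 1752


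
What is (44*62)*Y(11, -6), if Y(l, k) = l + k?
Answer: 13640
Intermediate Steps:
Y(l, k) = k + l
(44*62)*Y(11, -6) = (44*62)*(-6 + 11) = 2728*5 = 13640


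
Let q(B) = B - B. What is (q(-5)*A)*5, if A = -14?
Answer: 0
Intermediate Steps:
q(B) = 0
(q(-5)*A)*5 = (0*(-14))*5 = 0*5 = 0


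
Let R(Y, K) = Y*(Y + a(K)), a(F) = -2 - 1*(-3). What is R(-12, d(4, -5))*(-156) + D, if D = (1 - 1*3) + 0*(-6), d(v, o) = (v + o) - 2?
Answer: -20594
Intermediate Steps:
a(F) = 1 (a(F) = -2 + 3 = 1)
d(v, o) = -2 + o + v (d(v, o) = (o + v) - 2 = -2 + o + v)
R(Y, K) = Y*(1 + Y) (R(Y, K) = Y*(Y + 1) = Y*(1 + Y))
D = -2 (D = (1 - 3) + 0 = -2 + 0 = -2)
R(-12, d(4, -5))*(-156) + D = -12*(1 - 12)*(-156) - 2 = -12*(-11)*(-156) - 2 = 132*(-156) - 2 = -20592 - 2 = -20594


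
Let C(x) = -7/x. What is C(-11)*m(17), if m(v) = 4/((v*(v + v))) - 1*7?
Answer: -14147/3179 ≈ -4.4501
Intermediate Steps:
m(v) = -7 + 2/v² (m(v) = 4/((v*(2*v))) - 7 = 4/((2*v²)) - 7 = 4*(1/(2*v²)) - 7 = 2/v² - 7 = -7 + 2/v²)
C(-11)*m(17) = (-7/(-11))*(-7 + 2/17²) = (-7*(-1/11))*(-7 + 2*(1/289)) = 7*(-7 + 2/289)/11 = (7/11)*(-2021/289) = -14147/3179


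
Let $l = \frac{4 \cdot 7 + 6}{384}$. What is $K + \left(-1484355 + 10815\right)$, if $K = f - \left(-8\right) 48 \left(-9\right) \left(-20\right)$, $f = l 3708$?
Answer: $- \frac{22465467}{16} \approx -1.4041 \cdot 10^{6}$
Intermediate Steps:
$l = \frac{17}{192}$ ($l = \left(28 + 6\right) \frac{1}{384} = 34 \cdot \frac{1}{384} = \frac{17}{192} \approx 0.088542$)
$f = \frac{5253}{16}$ ($f = \frac{17}{192} \cdot 3708 = \frac{5253}{16} \approx 328.31$)
$K = \frac{1111173}{16}$ ($K = \frac{5253}{16} - \left(-8\right) 48 \left(-9\right) \left(-20\right) = \frac{5253}{16} - \left(-384\right) \left(-9\right) \left(-20\right) = \frac{5253}{16} - 3456 \left(-20\right) = \frac{5253}{16} - -69120 = \frac{5253}{16} + 69120 = \frac{1111173}{16} \approx 69448.0$)
$K + \left(-1484355 + 10815\right) = \frac{1111173}{16} + \left(-1484355 + 10815\right) = \frac{1111173}{16} - 1473540 = - \frac{22465467}{16}$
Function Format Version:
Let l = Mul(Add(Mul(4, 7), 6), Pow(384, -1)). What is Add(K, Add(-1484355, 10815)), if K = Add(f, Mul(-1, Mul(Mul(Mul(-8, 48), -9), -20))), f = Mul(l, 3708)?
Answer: Rational(-22465467, 16) ≈ -1.4041e+6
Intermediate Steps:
l = Rational(17, 192) (l = Mul(Add(28, 6), Rational(1, 384)) = Mul(34, Rational(1, 384)) = Rational(17, 192) ≈ 0.088542)
f = Rational(5253, 16) (f = Mul(Rational(17, 192), 3708) = Rational(5253, 16) ≈ 328.31)
K = Rational(1111173, 16) (K = Add(Rational(5253, 16), Mul(-1, Mul(Mul(Mul(-8, 48), -9), -20))) = Add(Rational(5253, 16), Mul(-1, Mul(Mul(-384, -9), -20))) = Add(Rational(5253, 16), Mul(-1, Mul(3456, -20))) = Add(Rational(5253, 16), Mul(-1, -69120)) = Add(Rational(5253, 16), 69120) = Rational(1111173, 16) ≈ 69448.)
Add(K, Add(-1484355, 10815)) = Add(Rational(1111173, 16), Add(-1484355, 10815)) = Add(Rational(1111173, 16), -1473540) = Rational(-22465467, 16)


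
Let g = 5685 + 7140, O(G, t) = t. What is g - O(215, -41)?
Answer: 12866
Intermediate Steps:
g = 12825
g - O(215, -41) = 12825 - 1*(-41) = 12825 + 41 = 12866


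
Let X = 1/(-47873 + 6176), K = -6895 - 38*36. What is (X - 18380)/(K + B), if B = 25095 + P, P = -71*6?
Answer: -766390861/684080982 ≈ -1.1203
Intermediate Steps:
K = -8263 (K = -6895 - 1*1368 = -6895 - 1368 = -8263)
P = -426
X = -1/41697 (X = 1/(-41697) = -1/41697 ≈ -2.3983e-5)
B = 24669 (B = 25095 - 426 = 24669)
(X - 18380)/(K + B) = (-1/41697 - 18380)/(-8263 + 24669) = -766390861/41697/16406 = -766390861/41697*1/16406 = -766390861/684080982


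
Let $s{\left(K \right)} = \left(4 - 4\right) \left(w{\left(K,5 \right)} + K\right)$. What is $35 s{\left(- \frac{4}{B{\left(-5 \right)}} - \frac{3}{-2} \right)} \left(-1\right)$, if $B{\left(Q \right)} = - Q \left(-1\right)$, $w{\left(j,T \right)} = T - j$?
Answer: $0$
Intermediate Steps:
$B{\left(Q \right)} = Q$ ($B{\left(Q \right)} = - \left(-1\right) Q = Q$)
$s{\left(K \right)} = 0$ ($s{\left(K \right)} = \left(4 - 4\right) \left(\left(5 - K\right) + K\right) = 0 \cdot 5 = 0$)
$35 s{\left(- \frac{4}{B{\left(-5 \right)}} - \frac{3}{-2} \right)} \left(-1\right) = 35 \cdot 0 \left(-1\right) = 0 \left(-1\right) = 0$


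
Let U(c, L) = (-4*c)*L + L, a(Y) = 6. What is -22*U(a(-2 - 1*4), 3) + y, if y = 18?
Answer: 1536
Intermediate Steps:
U(c, L) = L - 4*L*c (U(c, L) = -4*L*c + L = L - 4*L*c)
-22*U(a(-2 - 1*4), 3) + y = -66*(1 - 4*6) + 18 = -66*(1 - 24) + 18 = -66*(-23) + 18 = -22*(-69) + 18 = 1518 + 18 = 1536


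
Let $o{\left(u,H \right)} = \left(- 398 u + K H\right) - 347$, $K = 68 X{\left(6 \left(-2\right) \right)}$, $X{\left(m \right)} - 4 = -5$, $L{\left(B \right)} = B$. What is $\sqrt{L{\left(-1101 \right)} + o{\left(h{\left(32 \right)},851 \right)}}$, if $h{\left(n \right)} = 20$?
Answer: $22 i \sqrt{139} \approx 259.38 i$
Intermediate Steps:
$X{\left(m \right)} = -1$ ($X{\left(m \right)} = 4 - 5 = -1$)
$K = -68$ ($K = 68 \left(-1\right) = -68$)
$o{\left(u,H \right)} = -347 - 398 u - 68 H$ ($o{\left(u,H \right)} = \left(- 398 u - 68 H\right) - 347 = -347 - 398 u - 68 H$)
$\sqrt{L{\left(-1101 \right)} + o{\left(h{\left(32 \right)},851 \right)}} = \sqrt{-1101 - 66175} = \sqrt{-67276} = 22 i \sqrt{139}$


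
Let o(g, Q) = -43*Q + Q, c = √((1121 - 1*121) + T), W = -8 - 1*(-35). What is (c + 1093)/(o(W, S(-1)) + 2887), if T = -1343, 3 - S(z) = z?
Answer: 1093/2719 + 7*I*√7/2719 ≈ 0.40199 + 0.0068114*I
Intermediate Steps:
S(z) = 3 - z
W = 27 (W = -8 + 35 = 27)
c = 7*I*√7 (c = √((1121 - 1*121) - 1343) = √((1121 - 121) - 1343) = √(1000 - 1343) = √(-343) = 7*I*√7 ≈ 18.52*I)
o(g, Q) = -42*Q
(c + 1093)/(o(W, S(-1)) + 2887) = (7*I*√7 + 1093)/(-42*(3 - 1*(-1)) + 2887) = (1093 + 7*I*√7)/(-42*(3 + 1) + 2887) = (1093 + 7*I*√7)/(-42*4 + 2887) = (1093 + 7*I*√7)/(-168 + 2887) = (1093 + 7*I*√7)/2719 = (1093 + 7*I*√7)*(1/2719) = 1093/2719 + 7*I*√7/2719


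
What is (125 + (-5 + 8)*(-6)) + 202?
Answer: 309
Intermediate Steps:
(125 + (-5 + 8)*(-6)) + 202 = (125 + 3*(-6)) + 202 = (125 - 18) + 202 = 107 + 202 = 309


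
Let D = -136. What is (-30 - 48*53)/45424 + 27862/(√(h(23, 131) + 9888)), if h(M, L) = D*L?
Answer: -1287/22712 - 13931*I*√1982/1982 ≈ -0.056666 - 312.92*I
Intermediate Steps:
h(M, L) = -136*L
(-30 - 48*53)/45424 + 27862/(√(h(23, 131) + 9888)) = (-30 - 48*53)/45424 + 27862/(√(-136*131 + 9888)) = (-30 - 2544)*(1/45424) + 27862/(√(-17816 + 9888)) = -2574*1/45424 + 27862/(√(-7928)) = -1287/22712 + 27862/((2*I*√1982)) = -1287/22712 + 27862*(-I*√1982/3964) = -1287/22712 - 13931*I*√1982/1982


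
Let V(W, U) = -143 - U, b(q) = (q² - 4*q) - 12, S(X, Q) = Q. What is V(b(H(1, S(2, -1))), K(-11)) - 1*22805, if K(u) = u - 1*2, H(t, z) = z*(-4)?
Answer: -22935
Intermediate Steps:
H(t, z) = -4*z
b(q) = -12 + q² - 4*q
K(u) = -2 + u (K(u) = u - 2 = -2 + u)
V(b(H(1, S(2, -1))), K(-11)) - 1*22805 = (-143 - (-2 - 11)) - 1*22805 = (-143 - 1*(-13)) - 22805 = (-143 + 13) - 22805 = -130 - 22805 = -22935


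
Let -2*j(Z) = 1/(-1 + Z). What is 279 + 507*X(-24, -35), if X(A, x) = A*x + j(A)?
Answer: 21308457/50 ≈ 4.2617e+5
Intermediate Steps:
j(Z) = -1/(2*(-1 + Z))
X(A, x) = -1/(-2 + 2*A) + A*x (X(A, x) = A*x - 1/(-2 + 2*A) = -1/(-2 + 2*A) + A*x)
279 + 507*X(-24, -35) = 279 + 507*((-½ - 24*(-35)*(-1 - 24))/(-1 - 24)) = 279 + 507*((-½ - 24*(-35)*(-25))/(-25)) = 279 + 507*(-(-½ - 21000)/25) = 279 + 507*(-1/25*(-42001/2)) = 279 + 507*(42001/50) = 279 + 21294507/50 = 21308457/50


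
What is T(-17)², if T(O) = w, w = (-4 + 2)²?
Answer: 16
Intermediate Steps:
w = 4 (w = (-2)² = 4)
T(O) = 4
T(-17)² = 4² = 16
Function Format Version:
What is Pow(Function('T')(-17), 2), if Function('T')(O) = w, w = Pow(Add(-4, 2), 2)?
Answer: 16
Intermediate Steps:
w = 4 (w = Pow(-2, 2) = 4)
Function('T')(O) = 4
Pow(Function('T')(-17), 2) = Pow(4, 2) = 16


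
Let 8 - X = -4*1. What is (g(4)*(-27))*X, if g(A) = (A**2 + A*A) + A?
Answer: -11664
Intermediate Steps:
g(A) = A + 2*A**2 (g(A) = (A**2 + A**2) + A = 2*A**2 + A = A + 2*A**2)
X = 12 (X = 8 - (-4) = 8 - 1*(-4) = 8 + 4 = 12)
(g(4)*(-27))*X = ((4*(1 + 2*4))*(-27))*12 = ((4*(1 + 8))*(-27))*12 = ((4*9)*(-27))*12 = (36*(-27))*12 = -972*12 = -11664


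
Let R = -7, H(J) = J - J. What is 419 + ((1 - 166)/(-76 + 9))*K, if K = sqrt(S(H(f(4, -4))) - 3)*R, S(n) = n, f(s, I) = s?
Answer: 419 - 1155*I*sqrt(3)/67 ≈ 419.0 - 29.858*I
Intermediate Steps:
H(J) = 0
K = -7*I*sqrt(3) (K = sqrt(0 - 3)*(-7) = sqrt(-3)*(-7) = (I*sqrt(3))*(-7) = -7*I*sqrt(3) ≈ -12.124*I)
419 + ((1 - 166)/(-76 + 9))*K = 419 + ((1 - 166)/(-76 + 9))*(-7*I*sqrt(3)) = 419 + (-165/(-67))*(-7*I*sqrt(3)) = 419 + (-165*(-1/67))*(-7*I*sqrt(3)) = 419 + 165*(-7*I*sqrt(3))/67 = 419 - 1155*I*sqrt(3)/67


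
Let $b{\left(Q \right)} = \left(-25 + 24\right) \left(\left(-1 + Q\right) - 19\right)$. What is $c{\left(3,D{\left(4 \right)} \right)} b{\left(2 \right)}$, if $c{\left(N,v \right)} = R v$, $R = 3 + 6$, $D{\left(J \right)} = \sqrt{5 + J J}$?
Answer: $162 \sqrt{21} \approx 742.38$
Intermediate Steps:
$D{\left(J \right)} = \sqrt{5 + J^{2}}$
$R = 9$
$c{\left(N,v \right)} = 9 v$
$b{\left(Q \right)} = 20 - Q$ ($b{\left(Q \right)} = - (-20 + Q) = 20 - Q$)
$c{\left(3,D{\left(4 \right)} \right)} b{\left(2 \right)} = 9 \sqrt{5 + 4^{2}} \left(20 - 2\right) = 9 \sqrt{5 + 16} \left(20 - 2\right) = 9 \sqrt{21} \cdot 18 = 162 \sqrt{21}$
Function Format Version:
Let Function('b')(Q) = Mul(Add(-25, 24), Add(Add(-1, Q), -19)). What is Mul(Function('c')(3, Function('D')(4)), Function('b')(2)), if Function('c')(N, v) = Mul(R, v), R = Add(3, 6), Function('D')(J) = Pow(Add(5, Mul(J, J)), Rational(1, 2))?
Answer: Mul(162, Pow(21, Rational(1, 2))) ≈ 742.38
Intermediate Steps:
Function('D')(J) = Pow(Add(5, Pow(J, 2)), Rational(1, 2))
R = 9
Function('c')(N, v) = Mul(9, v)
Function('b')(Q) = Add(20, Mul(-1, Q)) (Function('b')(Q) = Mul(-1, Add(-20, Q)) = Add(20, Mul(-1, Q)))
Mul(Function('c')(3, Function('D')(4)), Function('b')(2)) = Mul(Mul(9, Pow(Add(5, Pow(4, 2)), Rational(1, 2))), Add(20, Mul(-1, 2))) = Mul(Mul(9, Pow(Add(5, 16), Rational(1, 2))), Add(20, -2)) = Mul(Mul(9, Pow(21, Rational(1, 2))), 18) = Mul(162, Pow(21, Rational(1, 2)))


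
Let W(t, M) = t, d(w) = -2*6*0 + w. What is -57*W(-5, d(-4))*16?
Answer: 4560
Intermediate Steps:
d(w) = w (d(w) = -12*0 + w = 0 + w = w)
-57*W(-5, d(-4))*16 = -57*(-5)*16 = 285*16 = 4560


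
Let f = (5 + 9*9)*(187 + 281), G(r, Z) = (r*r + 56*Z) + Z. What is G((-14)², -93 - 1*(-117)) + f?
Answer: 80032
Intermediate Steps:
G(r, Z) = r² + 57*Z (G(r, Z) = (r² + 56*Z) + Z = r² + 57*Z)
f = 40248 (f = (5 + 81)*468 = 86*468 = 40248)
G((-14)², -93 - 1*(-117)) + f = (((-14)²)² + 57*(-93 - 1*(-117))) + 40248 = (196² + 57*(-93 + 117)) + 40248 = (38416 + 57*24) + 40248 = (38416 + 1368) + 40248 = 39784 + 40248 = 80032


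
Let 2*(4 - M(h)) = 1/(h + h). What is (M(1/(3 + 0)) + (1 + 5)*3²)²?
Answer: 52441/16 ≈ 3277.6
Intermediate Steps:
M(h) = 4 - 1/(4*h) (M(h) = 4 - 1/(2*(h + h)) = 4 - 1/(2*h)/2 = 4 - 1/(4*h))
(M(1/(3 + 0)) + (1 + 5)*3²)² = ((4 - 1/(4*(1/(3 + 0)))) + (1 + 5)*3²)² = ((4 - 1/(4*(1/3))) + 6*9)² = ((4 - 1/(4*⅓)) + 54)² = ((4 - ¼*3) + 54)² = ((4 - ¾) + 54)² = (13/4 + 54)² = (229/4)² = 52441/16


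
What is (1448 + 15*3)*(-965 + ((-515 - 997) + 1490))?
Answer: -1473591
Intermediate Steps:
(1448 + 15*3)*(-965 + ((-515 - 997) + 1490)) = (1448 + 45)*(-965 + (-1512 + 1490)) = 1493*(-965 - 22) = 1493*(-987) = -1473591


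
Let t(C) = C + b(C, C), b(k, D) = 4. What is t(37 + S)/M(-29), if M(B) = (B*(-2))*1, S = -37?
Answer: 2/29 ≈ 0.068966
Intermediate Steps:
M(B) = -2*B (M(B) = -2*B*1 = -2*B)
t(C) = 4 + C (t(C) = C + 4 = 4 + C)
t(37 + S)/M(-29) = (4 + (37 - 37))/((-2*(-29))) = (4 + 0)/58 = 4*(1/58) = 2/29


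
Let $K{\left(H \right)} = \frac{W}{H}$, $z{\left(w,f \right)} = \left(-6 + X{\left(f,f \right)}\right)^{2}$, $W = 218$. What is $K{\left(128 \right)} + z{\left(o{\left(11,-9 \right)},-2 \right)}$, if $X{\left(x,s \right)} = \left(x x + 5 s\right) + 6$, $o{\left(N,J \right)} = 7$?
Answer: $\frac{2413}{64} \approx 37.703$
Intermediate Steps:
$X{\left(x,s \right)} = 6 + x^{2} + 5 s$ ($X{\left(x,s \right)} = \left(x^{2} + 5 s\right) + 6 = 6 + x^{2} + 5 s$)
$z{\left(w,f \right)} = \left(f^{2} + 5 f\right)^{2}$ ($z{\left(w,f \right)} = \left(-6 + \left(6 + f^{2} + 5 f\right)\right)^{2} = \left(f^{2} + 5 f\right)^{2}$)
$K{\left(H \right)} = \frac{218}{H}$
$K{\left(128 \right)} + z{\left(o{\left(11,-9 \right)},-2 \right)} = \frac{218}{128} + \left(-2\right)^{2} \left(5 - 2\right)^{2} = 218 \cdot \frac{1}{128} + 4 \cdot 3^{2} = \frac{109}{64} + 4 \cdot 9 = \frac{109}{64} + 36 = \frac{2413}{64}$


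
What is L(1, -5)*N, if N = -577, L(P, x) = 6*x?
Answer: 17310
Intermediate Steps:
L(1, -5)*N = (6*(-5))*(-577) = -30*(-577) = 17310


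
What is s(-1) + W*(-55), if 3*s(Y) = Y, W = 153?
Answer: -25246/3 ≈ -8415.3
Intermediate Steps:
s(Y) = Y/3
s(-1) + W*(-55) = (⅓)*(-1) + 153*(-55) = -⅓ - 8415 = -25246/3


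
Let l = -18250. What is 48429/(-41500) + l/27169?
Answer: -2073142501/1127513500 ≈ -1.8387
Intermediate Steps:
48429/(-41500) + l/27169 = 48429/(-41500) - 18250/27169 = 48429*(-1/41500) - 18250*1/27169 = -48429/41500 - 18250/27169 = -2073142501/1127513500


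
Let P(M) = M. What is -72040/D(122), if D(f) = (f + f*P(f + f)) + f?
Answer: -18010/7503 ≈ -2.4004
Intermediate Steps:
D(f) = 2*f + 2*f² (D(f) = (f + f*(f + f)) + f = (f + f*(2*f)) + f = (f + 2*f²) + f = 2*f + 2*f²)
-72040/D(122) = -72040*1/(244*(1 + 122)) = -72040/(2*122*123) = -72040/30012 = -72040*1/30012 = -18010/7503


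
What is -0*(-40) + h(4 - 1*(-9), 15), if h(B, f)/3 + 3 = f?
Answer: 36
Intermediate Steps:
h(B, f) = -9 + 3*f
-0*(-40) + h(4 - 1*(-9), 15) = -0*(-40) + (-9 + 3*15) = -268*0 + (-9 + 45) = 0 + 36 = 36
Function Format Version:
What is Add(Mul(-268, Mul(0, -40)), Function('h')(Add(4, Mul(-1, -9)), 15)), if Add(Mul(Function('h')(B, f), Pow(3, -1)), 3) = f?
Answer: 36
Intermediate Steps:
Function('h')(B, f) = Add(-9, Mul(3, f))
Add(Mul(-268, Mul(0, -40)), Function('h')(Add(4, Mul(-1, -9)), 15)) = Add(Mul(-268, Mul(0, -40)), Add(-9, Mul(3, 15))) = Add(Mul(-268, 0), Add(-9, 45)) = Add(0, 36) = 36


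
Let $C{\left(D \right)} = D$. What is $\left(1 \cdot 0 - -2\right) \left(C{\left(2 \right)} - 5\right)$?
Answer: $-6$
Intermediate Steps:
$\left(1 \cdot 0 - -2\right) \left(C{\left(2 \right)} - 5\right) = \left(1 \cdot 0 - -2\right) \left(2 - 5\right) = \left(0 + 2\right) \left(-3\right) = 2 \left(-3\right) = -6$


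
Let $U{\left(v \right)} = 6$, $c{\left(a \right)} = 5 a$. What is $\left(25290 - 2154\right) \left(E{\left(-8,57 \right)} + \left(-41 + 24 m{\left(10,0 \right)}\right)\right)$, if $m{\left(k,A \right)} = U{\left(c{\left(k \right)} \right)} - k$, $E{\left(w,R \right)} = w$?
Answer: $-3354720$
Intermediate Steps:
$m{\left(k,A \right)} = 6 - k$
$\left(25290 - 2154\right) \left(E{\left(-8,57 \right)} + \left(-41 + 24 m{\left(10,0 \right)}\right)\right) = \left(25290 - 2154\right) \left(-8 + \left(-41 + 24 \left(6 - 10\right)\right)\right) = \left(25290 + \left(-19228 + 17074\right)\right) \left(-8 + \left(-41 + 24 \left(6 - 10\right)\right)\right) = \left(25290 - 2154\right) \left(-8 + \left(-41 + 24 \left(-4\right)\right)\right) = 23136 \left(-8 - 137\right) = 23136 \left(-145\right) = -3354720$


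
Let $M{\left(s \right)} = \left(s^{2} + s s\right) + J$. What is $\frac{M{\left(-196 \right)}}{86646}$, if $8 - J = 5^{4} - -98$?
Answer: $\frac{76117}{86646} \approx 0.87848$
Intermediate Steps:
$J = -715$ ($J = 8 - \left(5^{4} - -98\right) = 8 - \left(625 + 98\right) = 8 - 723 = -715$)
$M{\left(s \right)} = -715 + 2 s^{2}$ ($M{\left(s \right)} = \left(s^{2} + s s\right) - 715 = \left(s^{2} + s^{2}\right) - 715 = 2 s^{2} - 715 = -715 + 2 s^{2}$)
$\frac{M{\left(-196 \right)}}{86646} = \frac{-715 + 2 \left(-196\right)^{2}}{86646} = \left(-715 + 2 \cdot 38416\right) \frac{1}{86646} = \left(-715 + 76832\right) \frac{1}{86646} = 76117 \cdot \frac{1}{86646} = \frac{76117}{86646}$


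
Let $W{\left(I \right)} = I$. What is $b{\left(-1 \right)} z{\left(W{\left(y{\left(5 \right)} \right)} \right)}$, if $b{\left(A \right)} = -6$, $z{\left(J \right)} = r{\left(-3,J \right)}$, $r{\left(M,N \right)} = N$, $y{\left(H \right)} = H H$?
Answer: $-150$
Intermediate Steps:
$y{\left(H \right)} = H^{2}$
$z{\left(J \right)} = J$
$b{\left(-1 \right)} z{\left(W{\left(y{\left(5 \right)} \right)} \right)} = - 6 \cdot 5^{2} = \left(-6\right) 25 = -150$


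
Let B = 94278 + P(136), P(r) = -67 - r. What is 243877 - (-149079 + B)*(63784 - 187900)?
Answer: -6826632587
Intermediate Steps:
B = 94075 (B = 94278 + (-67 - 1*136) = 94278 + (-67 - 136) = 94278 - 203 = 94075)
243877 - (-149079 + B)*(63784 - 187900) = 243877 - (-149079 + 94075)*(63784 - 187900) = 243877 - (-55004)*(-124116) = 243877 - 1*6826876464 = 243877 - 6826876464 = -6826632587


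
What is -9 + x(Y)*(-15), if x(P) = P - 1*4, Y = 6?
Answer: -39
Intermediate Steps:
x(P) = -4 + P (x(P) = P - 4 = -4 + P)
-9 + x(Y)*(-15) = -9 + (-4 + 6)*(-15) = -9 + 2*(-15) = -9 - 30 = -39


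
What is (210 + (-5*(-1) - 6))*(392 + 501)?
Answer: 186637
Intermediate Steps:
(210 + (-5*(-1) - 6))*(392 + 501) = (210 + (5 - 6))*893 = (210 - 1)*893 = 209*893 = 186637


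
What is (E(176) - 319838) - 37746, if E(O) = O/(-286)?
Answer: -4648600/13 ≈ -3.5758e+5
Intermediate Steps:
E(O) = -O/286 (E(O) = O*(-1/286) = -O/286)
(E(176) - 319838) - 37746 = (-1/286*176 - 319838) - 37746 = (-8/13 - 319838) - 37746 = -4157902/13 - 37746 = -4648600/13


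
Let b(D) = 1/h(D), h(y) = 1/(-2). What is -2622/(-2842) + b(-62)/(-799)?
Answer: 1050331/1135379 ≈ 0.92509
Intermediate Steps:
h(y) = -½
b(D) = -2 (b(D) = 1/(-½) = -2)
-2622/(-2842) + b(-62)/(-799) = -2622/(-2842) - 2/(-799) = -2622*(-1/2842) - 2*(-1/799) = 1311/1421 + 2/799 = 1050331/1135379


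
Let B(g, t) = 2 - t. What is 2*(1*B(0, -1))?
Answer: 6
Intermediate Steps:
2*(1*B(0, -1)) = 2*(1*(2 - 1*(-1))) = 2*(1*(2 + 1)) = 2*(1*3) = 2*3 = 6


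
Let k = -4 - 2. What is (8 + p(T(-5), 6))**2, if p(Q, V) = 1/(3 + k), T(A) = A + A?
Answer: 529/9 ≈ 58.778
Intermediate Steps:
T(A) = 2*A
k = -6
p(Q, V) = -1/3 (p(Q, V) = 1/(3 - 6) = 1/(-3) = -1/3)
(8 + p(T(-5), 6))**2 = (8 - 1/3)**2 = (23/3)**2 = 529/9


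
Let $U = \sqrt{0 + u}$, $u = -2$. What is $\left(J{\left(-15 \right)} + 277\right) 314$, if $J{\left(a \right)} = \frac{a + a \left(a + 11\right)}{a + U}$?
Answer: $\frac{19532056}{227} - \frac{14130 i \sqrt{2}}{227} \approx 86044.0 - 88.03 i$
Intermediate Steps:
$U = i \sqrt{2}$ ($U = \sqrt{0 - 2} = \sqrt{-2} = i \sqrt{2} \approx 1.4142 i$)
$J{\left(a \right)} = \frac{a + a \left(11 + a\right)}{a + i \sqrt{2}}$ ($J{\left(a \right)} = \frac{a + a \left(a + 11\right)}{a + i \sqrt{2}} = \frac{a + a \left(11 + a\right)}{a + i \sqrt{2}}$)
$\left(J{\left(-15 \right)} + 277\right) 314 = \left(- \frac{15 \left(12 - 15\right)}{-15 + i \sqrt{2}} + 277\right) 314 = \left(\left(-15\right) \frac{1}{-15 + i \sqrt{2}} \left(-3\right) + 277\right) 314 = \left(\frac{45}{-15 + i \sqrt{2}} + 277\right) 314 = \left(277 + \frac{45}{-15 + i \sqrt{2}}\right) 314 = 86978 + \frac{14130}{-15 + i \sqrt{2}}$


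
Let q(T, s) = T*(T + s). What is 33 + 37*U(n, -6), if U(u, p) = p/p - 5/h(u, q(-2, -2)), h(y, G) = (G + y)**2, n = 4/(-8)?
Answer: 3002/45 ≈ 66.711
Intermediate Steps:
n = -1/2 (n = 4*(-1/8) = -1/2 ≈ -0.50000)
U(u, p) = 1 - 5/(8 + u)**2 (U(u, p) = p/p - 5/(-2*(-2 - 2) + u)**2 = 1 - 5/(-2*(-4) + u)**2 = 1 - 5/(8 + u)**2)
33 + 37*U(n, -6) = 33 + 37*(1 - 5/(8 - 1/2)**2) = 33 + 37*(1 - 5/(15/2)**2) = 33 + 37*(1 - 5*4/225) = 33 + 37*(1 - 4/45) = 33 + 37*(41/45) = 33 + 1517/45 = 3002/45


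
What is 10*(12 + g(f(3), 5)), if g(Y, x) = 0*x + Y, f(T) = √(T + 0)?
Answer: 120 + 10*√3 ≈ 137.32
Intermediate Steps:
f(T) = √T
g(Y, x) = Y (g(Y, x) = 0 + Y = Y)
10*(12 + g(f(3), 5)) = 10*(12 + √3) = 120 + 10*√3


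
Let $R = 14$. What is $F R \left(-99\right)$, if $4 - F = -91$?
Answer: $-131670$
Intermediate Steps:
$F = 95$ ($F = 4 - -91 = 4 + 91 = 95$)
$F R \left(-99\right) = 95 \cdot 14 \left(-99\right) = 1330 \left(-99\right) = -131670$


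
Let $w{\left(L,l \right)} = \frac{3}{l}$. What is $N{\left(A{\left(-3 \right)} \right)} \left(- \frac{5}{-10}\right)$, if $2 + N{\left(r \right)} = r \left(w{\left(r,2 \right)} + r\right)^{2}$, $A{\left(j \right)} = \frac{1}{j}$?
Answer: $- \frac{265}{216} \approx -1.2269$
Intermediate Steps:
$N{\left(r \right)} = -2 + r \left(\frac{3}{2} + r\right)^{2}$
$N{\left(A{\left(-3 \right)} \right)} \left(- \frac{5}{-10}\right) = \left(-2 + \frac{\left(3 + \frac{2}{-3}\right)^{2}}{4 \left(-3\right)}\right) \left(- \frac{5}{-10}\right) = \left(-2 + \frac{1}{4} \left(- \frac{1}{3}\right) \left(3 + 2 \left(- \frac{1}{3}\right)\right)^{2}\right) \left(\left(-5\right) \left(- \frac{1}{10}\right)\right) = \left(-2 + \frac{1}{4} \left(- \frac{1}{3}\right) \left(3 - \frac{2}{3}\right)^{2}\right) \frac{1}{2} = \left(-2 + \frac{1}{4} \left(- \frac{1}{3}\right) \left(\frac{7}{3}\right)^{2}\right) \frac{1}{2} = \left(-2 + \frac{1}{4} \left(- \frac{1}{3}\right) \frac{49}{9}\right) \frac{1}{2} = \left(-2 - \frac{49}{108}\right) \frac{1}{2} = \left(- \frac{265}{108}\right) \frac{1}{2} = - \frac{265}{216}$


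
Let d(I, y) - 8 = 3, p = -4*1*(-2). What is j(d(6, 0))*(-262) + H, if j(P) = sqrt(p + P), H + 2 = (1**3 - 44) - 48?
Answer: -93 - 262*sqrt(19) ≈ -1235.0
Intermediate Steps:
p = 8 (p = -4*(-2) = 8)
d(I, y) = 11 (d(I, y) = 8 + 3 = 11)
H = -93 (H = -2 + ((1**3 - 44) - 48) = -2 + ((1 - 44) - 48) = -2 + (-43 - 48) = -2 - 91 = -93)
j(P) = sqrt(8 + P)
j(d(6, 0))*(-262) + H = sqrt(8 + 11)*(-262) - 93 = sqrt(19)*(-262) - 93 = -262*sqrt(19) - 93 = -93 - 262*sqrt(19)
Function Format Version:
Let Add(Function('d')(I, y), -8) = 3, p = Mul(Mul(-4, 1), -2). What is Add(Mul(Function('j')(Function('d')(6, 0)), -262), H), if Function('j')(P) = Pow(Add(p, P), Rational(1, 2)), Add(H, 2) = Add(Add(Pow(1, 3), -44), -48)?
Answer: Add(-93, Mul(-262, Pow(19, Rational(1, 2)))) ≈ -1235.0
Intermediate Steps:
p = 8 (p = Mul(-4, -2) = 8)
Function('d')(I, y) = 11 (Function('d')(I, y) = Add(8, 3) = 11)
H = -93 (H = Add(-2, Add(Add(Pow(1, 3), -44), -48)) = Add(-2, Add(Add(1, -44), -48)) = Add(-2, Add(-43, -48)) = Add(-2, -91) = -93)
Function('j')(P) = Pow(Add(8, P), Rational(1, 2))
Add(Mul(Function('j')(Function('d')(6, 0)), -262), H) = Add(Mul(Pow(Add(8, 11), Rational(1, 2)), -262), -93) = Add(Mul(Pow(19, Rational(1, 2)), -262), -93) = Add(Mul(-262, Pow(19, Rational(1, 2))), -93) = Add(-93, Mul(-262, Pow(19, Rational(1, 2))))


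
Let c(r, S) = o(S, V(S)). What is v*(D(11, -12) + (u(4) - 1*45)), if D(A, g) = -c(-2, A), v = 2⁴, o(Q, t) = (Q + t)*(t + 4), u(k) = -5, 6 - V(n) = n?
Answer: -704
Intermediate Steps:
V(n) = 6 - n
o(Q, t) = (4 + t)*(Q + t) (o(Q, t) = (Q + t)*(4 + t) = (4 + t)*(Q + t))
c(r, S) = 24 + (6 - S)² + S*(6 - S) (c(r, S) = (6 - S)² + 4*S + 4*(6 - S) + S*(6 - S) = (6 - S)² + 4*S + (24 - 4*S) + S*(6 - S) = 24 + (6 - S)² + S*(6 - S))
v = 16
D(A, g) = -60 + 6*A (D(A, g) = -(60 - 6*A) = -60 + 6*A)
v*(D(11, -12) + (u(4) - 1*45)) = 16*((-60 + 6*11) + (-5 - 1*45)) = 16*((-60 + 66) + (-5 - 45)) = 16*(6 - 50) = 16*(-44) = -704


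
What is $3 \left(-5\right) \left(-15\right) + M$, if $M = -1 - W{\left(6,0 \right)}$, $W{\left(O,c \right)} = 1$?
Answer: $223$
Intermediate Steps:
$M = -2$ ($M = -1 - 1 = -2$)
$3 \left(-5\right) \left(-15\right) + M = 3 \left(-5\right) \left(-15\right) - 2 = \left(-15\right) \left(-15\right) - 2 = 225 - 2 = 223$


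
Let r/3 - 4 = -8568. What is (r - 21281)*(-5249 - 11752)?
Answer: 798587973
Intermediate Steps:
r = -25692 (r = 12 + 3*(-8568) = 12 - 25704 = -25692)
(r - 21281)*(-5249 - 11752) = (-25692 - 21281)*(-5249 - 11752) = -46973*(-17001) = 798587973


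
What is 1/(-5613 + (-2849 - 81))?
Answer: -1/8543 ≈ -0.00011705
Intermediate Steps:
1/(-5613 + (-2849 - 81)) = 1/(-5613 - 2930) = 1/(-8543) = -1/8543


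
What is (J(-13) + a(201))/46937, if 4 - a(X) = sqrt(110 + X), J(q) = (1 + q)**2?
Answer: 148/46937 - sqrt(311)/46937 ≈ 0.0027774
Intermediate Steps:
a(X) = 4 - sqrt(110 + X)
(J(-13) + a(201))/46937 = ((1 - 13)**2 + (4 - sqrt(110 + 201)))/46937 = ((-12)**2 + (4 - sqrt(311)))*(1/46937) = (144 + (4 - sqrt(311)))*(1/46937) = (148 - sqrt(311))*(1/46937) = 148/46937 - sqrt(311)/46937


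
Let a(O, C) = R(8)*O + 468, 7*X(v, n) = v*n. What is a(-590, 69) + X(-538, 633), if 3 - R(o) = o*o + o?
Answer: -52308/7 ≈ -7472.6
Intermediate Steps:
R(o) = 3 - o - o² (R(o) = 3 - (o*o + o) = 3 - (o² + o) = 3 - (o + o²) = 3 + (-o - o²) = 3 - o - o²)
X(v, n) = n*v/7 (X(v, n) = (v*n)/7 = (n*v)/7 = n*v/7)
a(O, C) = 468 - 69*O (a(O, C) = (3 - 1*8 - 1*8²)*O + 468 = (3 - 8 - 1*64)*O + 468 = (3 - 8 - 64)*O + 468 = -69*O + 468 = 468 - 69*O)
a(-590, 69) + X(-538, 633) = (468 - 69*(-590)) + (⅐)*633*(-538) = (468 + 40710) - 340554/7 = 41178 - 340554/7 = -52308/7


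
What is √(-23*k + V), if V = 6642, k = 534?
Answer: 2*I*√1410 ≈ 75.1*I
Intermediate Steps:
√(-23*k + V) = √(-23*534 + 6642) = √(-12282 + 6642) = √(-5640) = 2*I*√1410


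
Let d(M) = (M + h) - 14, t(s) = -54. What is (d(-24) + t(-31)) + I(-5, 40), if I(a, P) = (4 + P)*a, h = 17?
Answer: -295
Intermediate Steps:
I(a, P) = a*(4 + P)
d(M) = 3 + M (d(M) = (M + 17) - 14 = (17 + M) - 14 = 3 + M)
(d(-24) + t(-31)) + I(-5, 40) = ((3 - 24) - 54) - 5*(4 + 40) = (-21 - 54) - 5*44 = -75 - 220 = -295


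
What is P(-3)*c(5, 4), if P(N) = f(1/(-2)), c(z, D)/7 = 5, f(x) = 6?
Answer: 210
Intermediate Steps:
c(z, D) = 35 (c(z, D) = 7*5 = 35)
P(N) = 6
P(-3)*c(5, 4) = 6*35 = 210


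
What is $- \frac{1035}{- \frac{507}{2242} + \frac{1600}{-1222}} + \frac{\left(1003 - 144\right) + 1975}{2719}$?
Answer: $\frac{3860978665648}{5719082063} \approx 675.1$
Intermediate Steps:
$- \frac{1035}{- \frac{507}{2242} + \frac{1600}{-1222}} + \frac{\left(1003 - 144\right) + 1975}{2719} = - \frac{1035}{\left(-507\right) \frac{1}{2242} + 1600 \left(- \frac{1}{1222}\right)} + \left(\left(1003 - 144\right) + 1975\right) \frac{1}{2719} = - \frac{1035}{- \frac{507}{2242} - \frac{800}{611}} + \left(859 + 1975\right) \frac{1}{2719} = - \frac{1035}{- \frac{2103377}{1369862}} + 2834 \cdot \frac{1}{2719} = \left(-1035\right) \left(- \frac{1369862}{2103377}\right) + \frac{2834}{2719} = \frac{1417807170}{2103377} + \frac{2834}{2719} = \frac{3860978665648}{5719082063}$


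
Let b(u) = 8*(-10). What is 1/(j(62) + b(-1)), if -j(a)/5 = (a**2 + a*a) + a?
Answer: -1/38830 ≈ -2.5753e-5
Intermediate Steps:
b(u) = -80
j(a) = -10*a**2 - 5*a (j(a) = -5*((a**2 + a*a) + a) = -5*((a**2 + a**2) + a) = -5*(2*a**2 + a) = -5*(a + 2*a**2) = -10*a**2 - 5*a)
1/(j(62) + b(-1)) = 1/(-5*62*(1 + 2*62) - 80) = 1/(-5*62*(1 + 124) - 80) = 1/(-5*62*125 - 80) = 1/(-38750 - 80) = 1/(-38830) = -1/38830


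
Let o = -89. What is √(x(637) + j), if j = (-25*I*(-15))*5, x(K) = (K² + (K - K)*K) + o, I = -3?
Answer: √400055 ≈ 632.50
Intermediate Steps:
x(K) = -89 + K² (x(K) = (K² + (K - K)*K) - 89 = (K² + 0*K) - 89 = (K² + 0) - 89 = K² - 89 = -89 + K²)
j = -5625 (j = (-25*(-3)*(-15))*5 = (75*(-15))*5 = -1125*5 = -5625)
√(x(637) + j) = √((-89 + 637²) - 5625) = √((-89 + 405769) - 5625) = √(405680 - 5625) = √400055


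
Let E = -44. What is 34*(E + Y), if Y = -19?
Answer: -2142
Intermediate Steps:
34*(E + Y) = 34*(-44 - 19) = 34*(-63) = -2142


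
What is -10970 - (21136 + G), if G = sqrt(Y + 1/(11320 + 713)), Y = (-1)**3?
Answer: -32106 - 16*I*sqrt(62839)/4011 ≈ -32106.0 - 0.99996*I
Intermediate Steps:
Y = -1
G = 16*I*sqrt(62839)/4011 (G = sqrt(-1 + 1/(11320 + 713)) = sqrt(-1 + 1/12033) = sqrt(-12032/12033) = 16*I*sqrt(62839)/4011 ≈ 0.99996*I)
-10970 - (21136 + G) = -10970 - (21136 + 16*I*sqrt(62839)/4011) = -10970 + (-21136 - 16*I*sqrt(62839)/4011) = -32106 - 16*I*sqrt(62839)/4011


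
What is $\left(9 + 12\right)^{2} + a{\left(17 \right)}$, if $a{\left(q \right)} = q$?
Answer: $458$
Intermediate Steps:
$\left(9 + 12\right)^{2} + a{\left(17 \right)} = \left(9 + 12\right)^{2} + 17 = 21^{2} + 17 = 441 + 17 = 458$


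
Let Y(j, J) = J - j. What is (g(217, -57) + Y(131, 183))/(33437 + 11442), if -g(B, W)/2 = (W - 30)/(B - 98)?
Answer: 6362/5340601 ≈ 0.0011913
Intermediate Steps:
g(B, W) = -2*(-30 + W)/(-98 + B) (g(B, W) = -2*(W - 30)/(B - 98) = -2*(-30 + W)/(-98 + B))
(g(217, -57) + Y(131, 183))/(33437 + 11442) = (2*(30 - 1*(-57))/(-98 + 217) + (183 - 1*131))/(33437 + 11442) = (2*(30 + 57)/119 + (183 - 131))/44879 = (2*(1/119)*87 + 52)*(1/44879) = (174/119 + 52)*(1/44879) = (6362/119)*(1/44879) = 6362/5340601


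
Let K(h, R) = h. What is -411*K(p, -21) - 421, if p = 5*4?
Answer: -8641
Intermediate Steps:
p = 20
-411*K(p, -21) - 421 = -411*20 - 421 = -8220 - 421 = -8641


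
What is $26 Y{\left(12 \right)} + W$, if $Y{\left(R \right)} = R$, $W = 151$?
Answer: $463$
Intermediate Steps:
$26 Y{\left(12 \right)} + W = 26 \cdot 12 + 151 = 312 + 151 = 463$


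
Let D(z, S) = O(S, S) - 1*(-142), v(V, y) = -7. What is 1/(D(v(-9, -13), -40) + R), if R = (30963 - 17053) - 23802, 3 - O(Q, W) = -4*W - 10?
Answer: -1/9897 ≈ -0.00010104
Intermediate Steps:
O(Q, W) = 13 + 4*W (O(Q, W) = 3 - (-4*W - 10) = 3 - (-10 - 4*W) = 3 + (10 + 4*W) = 13 + 4*W)
D(z, S) = 155 + 4*S (D(z, S) = (13 + 4*S) - 1*(-142) = (13 + 4*S) + 142 = 155 + 4*S)
R = -9892 (R = 13910 - 23802 = -9892)
1/(D(v(-9, -13), -40) + R) = 1/((155 + 4*(-40)) - 9892) = 1/((155 - 160) - 9892) = 1/(-5 - 9892) = 1/(-9897) = -1/9897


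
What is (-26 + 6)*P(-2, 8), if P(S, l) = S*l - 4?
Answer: 400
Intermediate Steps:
P(S, l) = -4 + S*l
(-26 + 6)*P(-2, 8) = (-26 + 6)*(-4 - 2*8) = -20*(-4 - 16) = -20*(-20) = 400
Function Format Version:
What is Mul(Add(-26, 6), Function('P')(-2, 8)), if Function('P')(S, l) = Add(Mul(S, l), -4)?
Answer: 400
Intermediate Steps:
Function('P')(S, l) = Add(-4, Mul(S, l))
Mul(Add(-26, 6), Function('P')(-2, 8)) = Mul(Add(-26, 6), Add(-4, Mul(-2, 8))) = Mul(-20, Add(-4, -16)) = Mul(-20, -20) = 400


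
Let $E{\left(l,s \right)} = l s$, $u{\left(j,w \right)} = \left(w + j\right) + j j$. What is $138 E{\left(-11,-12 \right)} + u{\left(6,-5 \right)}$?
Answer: $18253$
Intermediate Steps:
$u{\left(j,w \right)} = j + w + j^{2}$ ($u{\left(j,w \right)} = \left(j + w\right) + j^{2} = j + w + j^{2}$)
$138 E{\left(-11,-12 \right)} + u{\left(6,-5 \right)} = 138 \left(\left(-11\right) \left(-12\right)\right) + \left(6 - 5 + 6^{2}\right) = 138 \cdot 132 + \left(6 - 5 + 36\right) = 18216 + 37 = 18253$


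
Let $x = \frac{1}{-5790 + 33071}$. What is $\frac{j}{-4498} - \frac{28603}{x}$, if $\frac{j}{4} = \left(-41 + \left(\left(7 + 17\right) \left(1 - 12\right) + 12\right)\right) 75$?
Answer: $- \frac{1754936134357}{2249} \approx -7.8032 \cdot 10^{8}$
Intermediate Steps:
$x = \frac{1}{27281} \approx 3.6656 \cdot 10^{-5}$
$j = -87900$ ($j = 4 \left(-41 + \left(\left(7 + 17\right) \left(1 - 12\right) + 12\right)\right) 75 = 4 \left(-41 + \left(24 \left(-11\right) + 12\right)\right) 75 = 4 \left(-41 + \left(-264 + 12\right)\right) 75 = 4 \left(-41 - 252\right) 75 = 4 \left(\left(-293\right) 75\right) = 4 \left(-21975\right) = -87900$)
$\frac{j}{-4498} - \frac{28603}{x} = - \frac{87900}{-4498} - 28603 \frac{1}{\frac{1}{27281}} = \left(-87900\right) \left(- \frac{1}{4498}\right) - 780318443 = \frac{43950}{2249} - 780318443 = - \frac{1754936134357}{2249}$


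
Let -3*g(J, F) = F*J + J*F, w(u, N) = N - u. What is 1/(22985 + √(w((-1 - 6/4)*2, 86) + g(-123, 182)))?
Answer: 4597/105659042 - √15015/528295210 ≈ 4.3276e-5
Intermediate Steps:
g(J, F) = -2*F*J/3 (g(J, F) = -(F*J + J*F)/3 = -(F*J + F*J)/3 = -2*F*J/3)
1/(22985 + √(w((-1 - 6/4)*2, 86) + g(-123, 182))) = 1/(22985 + √((86 - (-1 - 6/4)*2) - ⅔*182*(-123))) = 1/(22985 + √((86 - (-1 - 6*¼)*2) + 14924)) = 1/(22985 + √((86 - (-1 - 3/2)*2) + 14924)) = 1/(22985 + √((86 - (-5)*2/2) + 14924)) = 1/(22985 + √((86 - 1*(-5)) + 14924)) = 1/(22985 + √((86 + 5) + 14924)) = 1/(22985 + √(91 + 14924)) = 1/(22985 + √15015)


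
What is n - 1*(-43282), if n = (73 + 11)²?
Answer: 50338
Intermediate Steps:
n = 7056 (n = 84² = 7056)
n - 1*(-43282) = 7056 - 1*(-43282) = 7056 + 43282 = 50338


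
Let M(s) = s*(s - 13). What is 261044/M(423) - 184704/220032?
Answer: 11026397/16562565 ≈ 0.66574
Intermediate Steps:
M(s) = s*(-13 + s)
261044/M(423) - 184704/220032 = 261044/((423*(-13 + 423))) - 184704/220032 = 261044/((423*410)) - 184704*1/220032 = 261044/173430 - 481/573 = 261044*(1/173430) - 481/573 = 130522/86715 - 481/573 = 11026397/16562565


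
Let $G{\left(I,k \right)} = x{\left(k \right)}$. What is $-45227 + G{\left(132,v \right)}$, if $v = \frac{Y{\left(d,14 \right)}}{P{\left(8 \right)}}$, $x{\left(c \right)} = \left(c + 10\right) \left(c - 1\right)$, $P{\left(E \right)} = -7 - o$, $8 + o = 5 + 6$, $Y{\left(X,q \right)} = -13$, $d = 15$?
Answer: $- \frac{4522361}{100} \approx -45224.0$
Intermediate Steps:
$o = 3$ ($o = -8 + \left(5 + 6\right) = -8 + 11 = 3$)
$P{\left(E \right)} = -10$ ($P{\left(E \right)} = -7 - 3 = -10$)
$x{\left(c \right)} = \left(-1 + c\right) \left(10 + c\right)$ ($x{\left(c \right)} = \left(10 + c\right) \left(-1 + c\right) = \left(-1 + c\right) \left(10 + c\right)$)
$v = \frac{13}{10}$ ($v = - \frac{13}{-10} = \left(-13\right) \left(- \frac{1}{10}\right) = \frac{13}{10} \approx 1.3$)
$G{\left(I,k \right)} = -10 + k^{2} + 9 k$
$-45227 + G{\left(132,v \right)} = -45227 + \left(-10 + \left(\frac{13}{10}\right)^{2} + 9 \cdot \frac{13}{10}\right) = -45227 + \left(-10 + \frac{169}{100} + \frac{117}{10}\right) = -45227 + \frac{339}{100} = - \frac{4522361}{100}$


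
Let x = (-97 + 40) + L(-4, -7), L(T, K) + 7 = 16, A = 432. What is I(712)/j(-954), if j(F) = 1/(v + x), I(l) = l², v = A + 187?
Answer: 289465024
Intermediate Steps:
L(T, K) = 9 (L(T, K) = -7 + 16 = 9)
v = 619 (v = 432 + 187 = 619)
x = -48 (x = (-97 + 40) + 9 = -57 + 9 = -48)
j(F) = 1/571 (j(F) = 1/(619 - 48) = 1/571)
I(712)/j(-954) = 712²/(1/571) = 506944*571 = 289465024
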